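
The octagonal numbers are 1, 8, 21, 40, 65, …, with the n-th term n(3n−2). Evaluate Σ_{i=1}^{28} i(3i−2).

Σ i(3i−2) = 3Σi² − 2Σi over i = 1..28.
Σi = 406 and Σi² = 7714.
3·7714 − 2·406 = 22330.

22330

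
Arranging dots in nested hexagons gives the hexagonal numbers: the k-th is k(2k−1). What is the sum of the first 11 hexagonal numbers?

946

Σ i(2i−1) = 2Σi² − Σi over i = 1..11.
Σi = 66 and Σi² = 506.
2·506 − 1·66 = 946.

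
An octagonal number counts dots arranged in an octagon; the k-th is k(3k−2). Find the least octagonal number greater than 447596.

448533

Solve n(3n−2) > 447596 for integer n.
The largest n with value ≤ 447596 is 386 (since 446216 ≤ 447596 < 448533), so the first above is n = 387, value 448533.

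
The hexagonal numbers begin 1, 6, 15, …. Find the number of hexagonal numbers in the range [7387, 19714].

38

The n-th hexagonal number is n(2n−1).
Smallest index with value ≥ 7387: n = 62 (giving 7626).
Largest index with value ≤ 19714: n = 99 (giving 19503).
Indices 62 through 99: 38 terms.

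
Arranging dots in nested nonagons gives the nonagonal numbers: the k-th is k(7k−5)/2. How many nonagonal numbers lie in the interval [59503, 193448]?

105

The n-th nonagonal number is n(7n−5)/2.
Smallest index with value ≥ 59503: n = 131 (giving 59736).
Largest index with value ≤ 193448: n = 235 (giving 192700).
Indices 131 through 235: 105 terms.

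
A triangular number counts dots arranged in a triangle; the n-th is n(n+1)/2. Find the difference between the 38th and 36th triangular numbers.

38·39/2 = 741 and 36·37/2 = 666.
Difference: 741 − 666 = 75.

75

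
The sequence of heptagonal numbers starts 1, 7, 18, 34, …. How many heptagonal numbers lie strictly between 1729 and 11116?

40

The n-th heptagonal number is n(5n−3)/2.
Smallest index with value > 1729: n = 27 (giving 1782).
Largest index with value < 11116: n = 66 (giving 10791).
Indices 27 through 66: 40 terms.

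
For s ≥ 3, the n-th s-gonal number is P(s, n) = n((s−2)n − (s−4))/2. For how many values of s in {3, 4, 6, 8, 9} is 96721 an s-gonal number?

1

s = 3: P(3, 439) = 96580 and P(3, 440) = 97020; 96721 is not s-gonal.
s = 4: P(4, 311) = 96721. ✓
s = 6: P(6, 220) = 96580 and P(6, 221) = 97461; 96721 is not s-gonal.
s = 8: P(8, 179) = 95765 and P(8, 180) = 96840; 96721 is not s-gonal.
s = 9: P(9, 166) = 96031 and P(9, 167) = 97194; 96721 is not s-gonal.
Hits: s ∈ {4} → 1.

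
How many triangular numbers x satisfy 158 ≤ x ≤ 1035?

28

The n-th triangular number is n(n+1)/2.
Smallest index with value ≥ 158: n = 18 (giving 171).
Largest index with value ≤ 1035: n = 45 (giving 1035).
Indices 18 through 45: 28 terms.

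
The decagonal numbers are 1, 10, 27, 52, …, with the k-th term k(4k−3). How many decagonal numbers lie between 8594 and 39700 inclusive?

54

The n-th decagonal number is n(4n−3).
Smallest index with value ≥ 8594: n = 47 (giving 8695).
Largest index with value ≤ 39700: n = 100 (giving 39700).
Indices 47 through 100: 54 terms.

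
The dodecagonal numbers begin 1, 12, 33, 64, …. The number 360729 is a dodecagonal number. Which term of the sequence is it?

269

Set n(5n−4) = 360729, giving 5n² − 4n − 360729 = 0.
The discriminant is 16 + 20·360729 = 7214596, and √7214596 = 2686.
So n = (4 + 2686) / 10 = 2690/10 = 269.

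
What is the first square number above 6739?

Solve n² > 6739 for integer n.
The largest n with value ≤ 6739 is 82 (since 6724 ≤ 6739 < 6889), so the first above is n = 83, value 6889.

6889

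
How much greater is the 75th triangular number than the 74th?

Consecutive triangular numbers differ by n: T_{75} − T_{74} = 75.

75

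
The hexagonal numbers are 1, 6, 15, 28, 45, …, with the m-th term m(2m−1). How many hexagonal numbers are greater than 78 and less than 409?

8

The n-th hexagonal number is n(2n−1).
Smallest index with value > 78: n = 7 (giving 91).
Largest index with value < 409: n = 14 (giving 378).
Indices 7 through 14: 8 terms.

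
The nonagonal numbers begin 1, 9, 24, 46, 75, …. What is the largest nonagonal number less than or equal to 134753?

Solve n(7n−5)/2 ≤ 134753 for integer n.
n = 196 gives 133966 ≤ 134753, while n = 197 gives 135339 > 134753; so the answer is 133966.

133966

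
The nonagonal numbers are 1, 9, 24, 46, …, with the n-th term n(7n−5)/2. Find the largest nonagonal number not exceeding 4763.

4699

Solve n(7n−5)/2 ≤ 4763 for integer n.
n = 37 gives 4699 ≤ 4763, while n = 38 gives 4959 > 4763; so the answer is 4699.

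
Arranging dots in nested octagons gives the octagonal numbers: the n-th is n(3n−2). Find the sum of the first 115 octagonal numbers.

Σ i(3i−2) = 3Σi² − 2Σi over i = 1..115.
Σi = 6670 and Σi² = 513590.
3·513590 − 2·6670 = 1527430.

1527430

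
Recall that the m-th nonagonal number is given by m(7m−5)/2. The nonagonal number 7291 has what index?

46

Set n(7n−5)/2 = 7291, giving 7n² − 5n − 14582 = 0.
The discriminant is 25 + 56·7291 = 408321, and √408321 = 639.
So n = (5 + 639) / 14 = 644/14 = 46.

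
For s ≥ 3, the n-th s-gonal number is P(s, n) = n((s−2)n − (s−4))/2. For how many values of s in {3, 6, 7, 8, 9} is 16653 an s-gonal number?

s = 3: P(3, 182) = 16653. ✓
s = 6: P(6, 91) = 16471 and P(6, 92) = 16836; 16653 is not s-gonal.
s = 7: P(7, 81) = 16281 and P(7, 82) = 16687; 16653 is not s-gonal.
s = 8: P(8, 74) = 16280 and P(8, 75) = 16725; 16653 is not s-gonal.
s = 9: P(9, 69) = 16491 and P(9, 70) = 16975; 16653 is not s-gonal.
Hits: s ∈ {3} → 1.

1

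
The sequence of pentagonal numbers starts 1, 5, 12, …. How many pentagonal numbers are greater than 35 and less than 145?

4

The n-th pentagonal number is n(3n−1)/2.
Smallest index with value > 35: n = 6 (giving 51).
Largest index with value < 145: n = 9 (giving 117).
Indices 6 through 9: 4 terms.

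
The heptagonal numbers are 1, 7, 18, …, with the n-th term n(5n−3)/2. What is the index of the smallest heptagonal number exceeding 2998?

35

Solve n(5n−3)/2 > 2998 for integer n.
The largest n with value ≤ 2998 is 34 (since 2839 ≤ 2998 < 3010), so the first above is n = 35, value 3010.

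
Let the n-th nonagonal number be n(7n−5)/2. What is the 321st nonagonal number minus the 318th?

321·(7·321 − 5)/2 = 359841 and 318·(7·318 − 5)/2 = 353139.
Difference: 359841 − 353139 = 6702.

6702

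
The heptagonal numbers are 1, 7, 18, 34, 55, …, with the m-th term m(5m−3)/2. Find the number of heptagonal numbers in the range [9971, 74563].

110

The n-th heptagonal number is n(5n−3)/2.
Smallest index with value ≥ 9971: n = 64 (giving 10144).
Largest index with value ≤ 74563: n = 173 (giving 74563).
Indices 64 through 173: 110 terms.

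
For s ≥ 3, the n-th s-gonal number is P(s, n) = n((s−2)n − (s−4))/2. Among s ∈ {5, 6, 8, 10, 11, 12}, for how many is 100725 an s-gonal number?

1

s = 5: P(5, 259) = 100492 and P(5, 260) = 101270; 100725 is not s-gonal.
s = 6: P(6, 224) = 100128 and P(6, 225) = 101025; 100725 is not s-gonal.
s = 8: P(8, 183) = 100101 and P(8, 184) = 101200; 100725 is not s-gonal.
s = 10: P(10, 159) = 100647 and P(10, 160) = 101920; 100725 is not s-gonal.
s = 11: P(11, 150) = 100725. ✓
s = 12: P(12, 142) = 100252 and P(12, 143) = 101673; 100725 is not s-gonal.
Hits: s ∈ {11} → 1.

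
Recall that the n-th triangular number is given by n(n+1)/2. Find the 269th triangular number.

The 269th triangular number is n(n+1)/2 with n = 269.
269·270/2 = 72630/2 = 36315.

36315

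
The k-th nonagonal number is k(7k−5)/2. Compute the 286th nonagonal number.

The 286th nonagonal number is n(7n−5)/2 with n = 286.
286·(7·286 − 5)/2 = 286·1997/2 = 285571.

285571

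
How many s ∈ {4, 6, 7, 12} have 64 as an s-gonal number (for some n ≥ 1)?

2

s = 4: P(4, 8) = 64. ✓
s = 6: P(6, 5) = 45 and P(6, 6) = 66; 64 is not s-gonal.
s = 7: P(7, 5) = 55 and P(7, 6) = 81; 64 is not s-gonal.
s = 12: P(12, 4) = 64. ✓
Hits: s ∈ {4, 12} → 2.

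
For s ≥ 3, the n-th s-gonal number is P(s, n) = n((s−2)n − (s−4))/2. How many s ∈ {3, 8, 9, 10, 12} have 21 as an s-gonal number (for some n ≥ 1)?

s = 3: P(3, 6) = 21. ✓
s = 8: P(8, 3) = 21. ✓
s = 9: P(9, 2) = 9 and P(9, 3) = 24; 21 is not s-gonal.
s = 10: P(10, 2) = 10 and P(10, 3) = 27; 21 is not s-gonal.
s = 12: P(12, 2) = 12 and P(12, 3) = 33; 21 is not s-gonal.
Hits: s ∈ {3, 8} → 2.

2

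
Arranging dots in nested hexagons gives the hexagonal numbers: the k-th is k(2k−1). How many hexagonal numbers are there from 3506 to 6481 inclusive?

The n-th hexagonal number is n(2n−1).
Smallest index with value ≥ 3506: n = 43 (giving 3655).
Largest index with value ≤ 6481: n = 57 (giving 6441).
Indices 43 through 57: 15 terms.

15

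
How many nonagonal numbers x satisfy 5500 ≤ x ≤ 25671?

47

The n-th nonagonal number is n(7n−5)/2.
Smallest index with value ≥ 5500: n = 40 (giving 5500).
Largest index with value ≤ 25671: n = 86 (giving 25671).
Indices 40 through 86: 47 terms.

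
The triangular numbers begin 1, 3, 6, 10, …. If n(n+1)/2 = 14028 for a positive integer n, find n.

Set n(n+1)/2 = 14028, giving n² + n − 28056 = 0.
The discriminant is 1 + 8·14028 = 112225, and √112225 = 335.
So n = (-1 + 335) / 2 = 334/2 = 167.

167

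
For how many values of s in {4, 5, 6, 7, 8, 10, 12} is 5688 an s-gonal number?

s = 4: P(4, 75) = 5625 and P(4, 76) = 5776; 5688 is not s-gonal.
s = 5: P(5, 61) = 5551 and P(5, 62) = 5735; 5688 is not s-gonal.
s = 6: P(6, 53) = 5565 and P(6, 54) = 5778; 5688 is not s-gonal.
s = 7: P(7, 48) = 5688. ✓
s = 8: P(8, 43) = 5461 and P(8, 44) = 5720; 5688 is not s-gonal.
s = 10: P(10, 38) = 5662 and P(10, 39) = 5967; 5688 is not s-gonal.
s = 12: P(12, 34) = 5644 and P(12, 35) = 5985; 5688 is not s-gonal.
Hits: s ∈ {7} → 1.

1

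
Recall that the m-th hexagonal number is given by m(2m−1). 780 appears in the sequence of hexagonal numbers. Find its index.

Set n(2n−1) = 780, giving 2n² − n − 780 = 0.
The discriminant is 1 + 8·780 = 6241, and √6241 = 79.
So n = (1 + 79) / 4 = 80/4 = 20.

20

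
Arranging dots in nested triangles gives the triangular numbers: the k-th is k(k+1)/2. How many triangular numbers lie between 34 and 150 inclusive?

9

The n-th triangular number is n(n+1)/2.
Smallest index with value ≥ 34: n = 8 (giving 36).
Largest index with value ≤ 150: n = 16 (giving 136).
Indices 8 through 16: 9 terms.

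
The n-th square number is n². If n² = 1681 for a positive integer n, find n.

41

We need n² = 1681, so n = √1681 = 41.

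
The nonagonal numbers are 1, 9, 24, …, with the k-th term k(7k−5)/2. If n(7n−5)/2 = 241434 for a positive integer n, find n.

263

Set n(7n−5)/2 = 241434, giving 7n² − 5n − 482868 = 0.
So n = (5 + 3677) / 14 = 3682/14 = 263.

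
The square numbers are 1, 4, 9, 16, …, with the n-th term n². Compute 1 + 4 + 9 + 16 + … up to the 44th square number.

Σ_{i=1}^{44} i² = 44·45·89/6 = 29370.

29370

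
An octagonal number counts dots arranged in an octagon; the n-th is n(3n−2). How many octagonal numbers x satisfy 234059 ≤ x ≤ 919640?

The n-th octagonal number is n(3n−2).
Smallest index with value ≥ 234059: n = 280 (giving 234640).
Largest index with value ≤ 919640: n = 554 (giving 919640).
Indices 280 through 554: 275 terms.

275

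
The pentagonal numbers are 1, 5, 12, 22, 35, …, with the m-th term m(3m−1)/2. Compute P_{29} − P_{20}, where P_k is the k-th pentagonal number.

657

29·(3·29 − 1)/2 = 1247 and 20·(3·20 − 1)/2 = 590.
Difference: 1247 − 590 = 657.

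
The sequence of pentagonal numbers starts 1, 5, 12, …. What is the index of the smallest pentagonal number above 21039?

119

Solve n(3n−1)/2 > 21039 for integer n.
The largest n with value ≤ 21039 is 118 (since 20827 ≤ 21039 < 21182), so the first above is n = 119, value 21182.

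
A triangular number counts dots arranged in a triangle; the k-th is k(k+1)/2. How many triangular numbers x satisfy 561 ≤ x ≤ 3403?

50

The n-th triangular number is n(n+1)/2.
Smallest index with value ≥ 561: n = 33 (giving 561).
Largest index with value ≤ 3403: n = 82 (giving 3403).
Indices 33 through 82: 50 terms.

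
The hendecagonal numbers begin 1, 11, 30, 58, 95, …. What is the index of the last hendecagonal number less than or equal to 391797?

Solve n(9n−7)/2 ≤ 391797 for integer n.
n = 295 gives 390580 ≤ 391797, while n = 296 gives 393236 > 391797; so the answer is index 295.

295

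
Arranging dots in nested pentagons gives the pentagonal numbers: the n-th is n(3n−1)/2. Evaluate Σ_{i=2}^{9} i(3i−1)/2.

404

Σ i(3i−1)/2 = (3Σi² − Σi) / 2 over i = 2..9.
Σi = 45 − 1 = 44 and Σi² = 285 − 1 = 284.
(3·284 − 1·44) / 2 = 808/2 = 404.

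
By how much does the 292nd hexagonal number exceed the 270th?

24706

292·(2·292 − 1) = 170236 and 270·(2·270 − 1) = 145530.
Difference: 170236 − 145530 = 24706.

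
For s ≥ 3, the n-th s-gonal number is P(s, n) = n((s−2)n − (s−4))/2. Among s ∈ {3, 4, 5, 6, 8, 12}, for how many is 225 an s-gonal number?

s = 3: P(3, 20) = 210 and P(3, 21) = 231; 225 is not s-gonal.
s = 4: P(4, 15) = 225. ✓
s = 5: P(5, 12) = 210 and P(5, 13) = 247; 225 is not s-gonal.
s = 6: P(6, 10) = 190 and P(6, 11) = 231; 225 is not s-gonal.
s = 8: P(8, 9) = 225. ✓
s = 12: P(12, 7) = 217 and P(12, 8) = 288; 225 is not s-gonal.
Hits: s ∈ {4, 8} → 2.

2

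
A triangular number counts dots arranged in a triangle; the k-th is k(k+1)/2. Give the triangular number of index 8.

36

The 8th triangular number is n(n+1)/2 with n = 8.
8·9/2 = 72/2 = 36.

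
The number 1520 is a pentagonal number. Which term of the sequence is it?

Set n(3n−1)/2 = 1520, giving 3n² − n − 3040 = 0.
So n = (1 + 191) / 6 = 192/6 = 32.
Check: 32·(3·32 − 1)/2 = 1520. ✓

32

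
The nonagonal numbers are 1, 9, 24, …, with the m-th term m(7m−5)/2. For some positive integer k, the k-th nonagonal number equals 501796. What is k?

Set n(7n−5)/2 = 501796, giving 7n² − 5n − 1003592 = 0.
The discriminant is 25 + 56·501796 = 28100601, and √28100601 = 5301.
So n = (5 + 5301) / 14 = 5306/14 = 379.

379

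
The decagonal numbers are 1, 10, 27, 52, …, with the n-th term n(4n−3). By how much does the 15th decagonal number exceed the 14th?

Consecutive decagonal numbers differ by 8n − 7: here 8·15 − 7 = 113.

113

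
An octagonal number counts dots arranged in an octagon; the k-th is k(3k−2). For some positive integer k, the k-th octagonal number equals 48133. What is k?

Set n(3n−2) = 48133, giving 3n² − 2n − 48133 = 0.
So n = (2 + 760) / 6 = 762/6 = 127.

127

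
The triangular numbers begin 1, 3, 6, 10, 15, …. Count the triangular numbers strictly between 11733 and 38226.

The n-th triangular number is n(n+1)/2.
Smallest index with value > 11733: n = 153 (giving 11781).
Largest index with value < 38226: n = 275 (giving 37950).
Indices 153 through 275: 123 terms.

123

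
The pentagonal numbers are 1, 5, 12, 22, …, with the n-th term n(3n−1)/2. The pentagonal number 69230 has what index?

215

Set n(3n−1)/2 = 69230, giving 3n² − n − 138460 = 0.
The discriminant is 1 + 24·69230 = 1661521, and √1661521 = 1289.
So n = (1 + 1289) / 6 = 1290/6 = 215.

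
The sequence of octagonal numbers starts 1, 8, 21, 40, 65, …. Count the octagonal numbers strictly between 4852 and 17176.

The n-th octagonal number is n(3n−2).
Smallest index with value > 4852: n = 41 (giving 4961).
Largest index with value < 17176: n = 75 (giving 16725).
Indices 41 through 75: 35 terms.

35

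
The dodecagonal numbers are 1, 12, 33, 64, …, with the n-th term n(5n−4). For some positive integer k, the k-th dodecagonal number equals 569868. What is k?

338

Set n(5n−4) = 569868, giving 5n² − 4n − 569868 = 0.
So n = (4 + 3376) / 10 = 3380/10 = 338.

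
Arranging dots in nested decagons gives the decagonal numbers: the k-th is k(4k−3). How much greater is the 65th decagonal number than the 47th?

8010

65·(4·65 − 3) = 16705 and 47·(4·47 − 3) = 8695.
Difference: 16705 − 8695 = 8010.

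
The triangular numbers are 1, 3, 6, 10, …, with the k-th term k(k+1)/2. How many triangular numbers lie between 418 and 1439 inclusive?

The n-th triangular number is n(n+1)/2.
Smallest index with value ≥ 418: n = 29 (giving 435).
Largest index with value ≤ 1439: n = 53 (giving 1431).
Indices 29 through 53: 25 terms.

25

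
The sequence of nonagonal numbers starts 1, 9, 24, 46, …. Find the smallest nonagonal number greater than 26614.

Solve n(7n−5)/2 > 26614 for integer n.
The largest n with value ≤ 26614 is 87 (since 26274 ≤ 26614 < 26884), so the first above is n = 88, value 26884.

26884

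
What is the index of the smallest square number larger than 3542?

60

Solve n² > 3542 for integer n.
The largest n with value ≤ 3542 is 59 (since 3481 ≤ 3542 < 3600), so the first above is n = 60, value 3600.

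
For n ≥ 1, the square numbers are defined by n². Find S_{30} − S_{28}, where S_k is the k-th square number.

30² = 900 and 28² = 784.
Difference: 900 − 784 = 116.

116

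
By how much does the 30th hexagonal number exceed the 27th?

339

30·(2·30 − 1) = 1770 and 27·(2·27 − 1) = 1431.
Difference: 1770 − 1431 = 339.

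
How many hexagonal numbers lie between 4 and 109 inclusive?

6

The n-th hexagonal number is n(2n−1).
Smallest index with value ≥ 4: n = 2 (giving 6).
Largest index with value ≤ 109: n = 7 (giving 91).
Indices 2 through 7: 6 terms.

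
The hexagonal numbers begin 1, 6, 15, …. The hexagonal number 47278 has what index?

Set n(2n−1) = 47278, giving 2n² − n − 47278 = 0.
The discriminant is 1 + 8·47278 = 378225, and √378225 = 615.
So n = (1 + 615) / 4 = 616/4 = 154.

154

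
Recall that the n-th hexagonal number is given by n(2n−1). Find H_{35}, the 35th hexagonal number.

2415

35·(2·35 − 1) = 35·69 = 2415.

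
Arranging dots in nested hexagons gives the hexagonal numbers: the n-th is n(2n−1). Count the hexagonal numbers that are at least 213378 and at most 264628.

38

The n-th hexagonal number is n(2n−1).
Smallest index with value ≥ 213378: n = 327 (giving 213531).
Largest index with value ≤ 264628: n = 364 (giving 264628).
Indices 327 through 364: 38 terms.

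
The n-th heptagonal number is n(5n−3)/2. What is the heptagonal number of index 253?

The 253rd heptagonal number is n(5n−3)/2 with n = 253.
253·(5·253 − 3)/2 = 253·1262/2 = 253·631 = 159643.

159643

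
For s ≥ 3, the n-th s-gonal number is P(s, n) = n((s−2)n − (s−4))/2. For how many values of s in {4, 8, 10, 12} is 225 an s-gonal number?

s = 4: P(4, 15) = 225. ✓
s = 8: P(8, 9) = 225. ✓
s = 10: P(10, 7) = 175 and P(10, 8) = 232; 225 is not s-gonal.
s = 12: P(12, 7) = 217 and P(12, 8) = 288; 225 is not s-gonal.
Hits: s ∈ {4, 8} → 2.

2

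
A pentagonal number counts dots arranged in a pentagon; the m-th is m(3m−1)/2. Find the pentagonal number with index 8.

92

The 8th pentagonal number is n(3n−1)/2 with n = 8.
8·(3·8 − 1)/2 = 8·23/2 = 92.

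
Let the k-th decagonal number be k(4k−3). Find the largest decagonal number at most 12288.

Solve n(4n−3) ≤ 12288 for integer n.
n = 55 gives 11935 ≤ 12288, while n = 56 gives 12376 > 12288; so the answer is 11935.

11935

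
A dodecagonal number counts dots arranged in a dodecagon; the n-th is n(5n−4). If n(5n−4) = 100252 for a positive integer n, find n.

142

Set n(5n−4) = 100252, giving 5n² − 4n − 100252 = 0.
The discriminant is 16 + 20·100252 = 2005056, and √2005056 = 1416.
So n = (4 + 1416) / 10 = 1420/10 = 142.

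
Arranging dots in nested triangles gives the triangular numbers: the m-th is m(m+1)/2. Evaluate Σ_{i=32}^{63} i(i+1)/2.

Σ i(i+1)/2 = (Σi² + Σi) / 2 over i = 32..63.
Σi = 2016 − 496 = 1520 and Σi² = 85344 − 10416 = 74928.
(1·74928 + 1·1520) / 2 = 76448/2 = 38224.

38224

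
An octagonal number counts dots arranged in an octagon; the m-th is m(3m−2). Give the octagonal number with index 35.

3605

The 35th octagonal number is n(3n−2) with n = 35.
35·(3·35 − 2) = 35·103 = 3605.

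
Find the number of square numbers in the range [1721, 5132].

30

The n-th square number is n².
Smallest index with value ≥ 1721: n = 42 (giving 1764).
Largest index with value ≤ 5132: n = 71 (giving 5041).
Indices 42 through 71: 30 terms.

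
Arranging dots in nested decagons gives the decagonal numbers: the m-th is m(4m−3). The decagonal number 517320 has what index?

360

Set n(4n−3) = 517320, giving 4n² − 3n − 517320 = 0.
The discriminant is 9 + 16·517320 = 8277129, and √8277129 = 2877.
So n = (3 + 2877) / 8 = 2880/8 = 360.
Check: 360·(4·360 − 3) = 517320. ✓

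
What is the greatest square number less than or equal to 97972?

97969

Solve n² ≤ 97972 for integer n.
n = 313 gives 97969 ≤ 97972, while n = 314 gives 98596 > 97972; so the answer is 97969.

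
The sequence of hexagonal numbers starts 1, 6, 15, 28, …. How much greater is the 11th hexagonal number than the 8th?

111

11·(2·11 − 1) = 231 and 8·(2·8 − 1) = 120.
Difference: 231 − 120 = 111.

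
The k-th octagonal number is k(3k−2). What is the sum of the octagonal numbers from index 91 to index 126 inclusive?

1275246

Σ i(3i−2) = 3Σi² − 2Σi over i = 91..126.
Σi = 8001 − 4095 = 3906 and Σi² = 674751 − 247065 = 427686.
3·427686 − 2·3906 = 1275246.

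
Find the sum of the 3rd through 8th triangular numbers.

116

Σ i(i+1)/2 = (Σi² + Σi) / 2 over i = 3..8.
Σi = 36 − 3 = 33 and Σi² = 204 − 5 = 199.
(1·199 + 1·33) / 2 = 232/2 = 116.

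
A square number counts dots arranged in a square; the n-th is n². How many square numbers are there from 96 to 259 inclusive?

The n-th square number is n².
Smallest index with value ≥ 96: n = 10 (giving 100).
Largest index with value ≤ 259: n = 16 (giving 256).
Indices 10 through 16: 7 terms.

7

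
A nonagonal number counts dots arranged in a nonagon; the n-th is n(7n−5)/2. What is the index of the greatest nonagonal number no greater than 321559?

Solve n(7n−5)/2 ≤ 321559 for integer n.
n = 303 gives 320574 ≤ 321559, while n = 304 gives 322696 > 321559; so the answer is index 303.

303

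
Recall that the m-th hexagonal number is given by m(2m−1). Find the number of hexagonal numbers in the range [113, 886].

The n-th hexagonal number is n(2n−1).
Smallest index with value ≥ 113: n = 8 (giving 120).
Largest index with value ≤ 886: n = 21 (giving 861).
Indices 8 through 21: 14 terms.

14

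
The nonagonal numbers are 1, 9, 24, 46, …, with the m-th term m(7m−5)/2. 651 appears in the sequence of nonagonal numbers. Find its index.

14

Set n(7n−5)/2 = 651, giving 7n² − 5n − 1302 = 0.
So n = (5 + 191) / 14 = 196/14 = 14.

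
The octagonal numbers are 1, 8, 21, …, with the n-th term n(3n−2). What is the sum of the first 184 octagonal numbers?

Σ i(3i−2) = 3Σi² − 2Σi over i = 1..184.
Σi = 17020 and Σi² = 2093460.
3·2093460 − 2·17020 = 6246340.

6246340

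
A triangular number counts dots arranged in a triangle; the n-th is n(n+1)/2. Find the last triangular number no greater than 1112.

Solve n(n+1)/2 ≤ 1112 for integer n.
n = 46 gives 1081 ≤ 1112, while n = 47 gives 1128 > 1112; so the answer is 1081.

1081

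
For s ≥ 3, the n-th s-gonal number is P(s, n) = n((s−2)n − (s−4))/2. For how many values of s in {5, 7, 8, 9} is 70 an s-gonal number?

1

s = 5: P(5, 7) = 70. ✓
s = 7: P(7, 5) = 55 and P(7, 6) = 81; 70 is not s-gonal.
s = 8: P(8, 5) = 65 and P(8, 6) = 96; 70 is not s-gonal.
s = 9: P(9, 4) = 46 and P(9, 5) = 75; 70 is not s-gonal.
Hits: s ∈ {5} → 1.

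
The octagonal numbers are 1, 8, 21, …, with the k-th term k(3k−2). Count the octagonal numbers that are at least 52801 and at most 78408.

30

The n-th octagonal number is n(3n−2).
Smallest index with value ≥ 52801: n = 133 (giving 52801).
Largest index with value ≤ 78408: n = 162 (giving 78408).
Indices 133 through 162: 30 terms.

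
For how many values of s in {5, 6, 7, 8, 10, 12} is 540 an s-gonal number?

2

s = 5: P(5, 19) = 532 and P(5, 20) = 590; 540 is not s-gonal.
s = 6: P(6, 16) = 496 and P(6, 17) = 561; 540 is not s-gonal.
s = 7: P(7, 15) = 540. ✓
s = 8: P(8, 13) = 481 and P(8, 14) = 560; 540 is not s-gonal.
s = 10: P(10, 12) = 540. ✓
s = 12: P(12, 10) = 460 and P(12, 11) = 561; 540 is not s-gonal.
Hits: s ∈ {7, 10} → 2.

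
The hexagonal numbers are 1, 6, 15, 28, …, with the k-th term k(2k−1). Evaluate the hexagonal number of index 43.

3655

The 43rd hexagonal number is n(2n−1) with n = 43.
43·(2·43 − 1) = 43·85 = 3655.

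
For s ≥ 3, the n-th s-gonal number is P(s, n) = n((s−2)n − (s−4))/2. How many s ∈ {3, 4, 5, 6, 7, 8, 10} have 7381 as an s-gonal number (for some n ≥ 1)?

2

s = 3: P(3, 121) = 7381. ✓
s = 4: P(4, 85) = 7225 and P(4, 86) = 7396; 7381 is not s-gonal.
s = 5: P(5, 70) = 7315 and P(5, 71) = 7526; 7381 is not s-gonal.
s = 6: P(6, 61) = 7381. ✓
s = 7: P(7, 54) = 7209 and P(7, 55) = 7480; 7381 is not s-gonal.
s = 8: P(8, 49) = 7105 and P(8, 50) = 7400; 7381 is not s-gonal.
s = 10: P(10, 43) = 7267 and P(10, 44) = 7612; 7381 is not s-gonal.
Hits: s ∈ {3, 6} → 2.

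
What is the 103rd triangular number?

103·104/2 = 10712/2 = 5356.

5356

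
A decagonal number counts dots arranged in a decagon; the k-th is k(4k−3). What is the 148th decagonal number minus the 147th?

Consecutive decagonal numbers differ by 8n − 7: here 8·148 − 7 = 1177.

1177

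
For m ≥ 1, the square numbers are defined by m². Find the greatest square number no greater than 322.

289

Solve n² ≤ 322 for integer n.
n = 17 gives 289 ≤ 322, while n = 18 gives 324 > 322; so the answer is 289.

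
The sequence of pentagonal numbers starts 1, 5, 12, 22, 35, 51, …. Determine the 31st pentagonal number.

The 31st pentagonal number is n(3n−1)/2 with n = 31.
31·(3·31 − 1)/2 = 31·92/2 = 31·46 = 1426.

1426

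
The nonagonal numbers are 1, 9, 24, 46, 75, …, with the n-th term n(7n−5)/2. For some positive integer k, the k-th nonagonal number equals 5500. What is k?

Set n(7n−5)/2 = 5500, giving 7n² − 5n − 11000 = 0.
So n = (5 + 555) / 14 = 560/14 = 40.
Check: 40·(7·40 − 5)/2 = 5500. ✓

40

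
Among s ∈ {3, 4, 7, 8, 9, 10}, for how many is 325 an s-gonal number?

2

s = 3: P(3, 25) = 325. ✓
s = 4: P(4, 18) = 324 and P(4, 19) = 361; 325 is not s-gonal.
s = 7: P(7, 11) = 286 and P(7, 12) = 342; 325 is not s-gonal.
s = 8: P(8, 10) = 280 and P(8, 11) = 341; 325 is not s-gonal.
s = 9: P(9, 10) = 325. ✓
s = 10: P(10, 9) = 297 and P(10, 10) = 370; 325 is not s-gonal.
Hits: s ∈ {3, 9} → 2.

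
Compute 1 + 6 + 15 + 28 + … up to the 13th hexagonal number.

1547

Σ i(2i−1) = 2Σi² − Σi over i = 1..13.
Σi = 91 and Σi² = 819.
2·819 − 1·91 = 1547.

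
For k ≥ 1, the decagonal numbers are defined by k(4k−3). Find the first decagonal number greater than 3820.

Solve n(4n−3) > 3820 for integer n.
The largest n with value ≤ 3820 is 31 (since 3751 ≤ 3820 < 4000), so the first above is n = 32, value 4000.

4000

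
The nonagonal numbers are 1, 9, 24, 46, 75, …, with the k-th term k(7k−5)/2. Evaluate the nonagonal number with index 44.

6666

44·(7·44 − 5)/2 = 44·303/2 = 6666.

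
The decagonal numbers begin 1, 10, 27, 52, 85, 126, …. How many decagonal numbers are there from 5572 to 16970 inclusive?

28

The n-th decagonal number is n(4n−3).
Smallest index with value ≥ 5572: n = 38 (giving 5662).
Largest index with value ≤ 16970: n = 65 (giving 16705).
Indices 38 through 65: 28 terms.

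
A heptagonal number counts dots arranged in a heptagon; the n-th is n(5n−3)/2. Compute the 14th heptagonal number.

469

14·(5·14 − 3)/2 = 14·67/2 = 469.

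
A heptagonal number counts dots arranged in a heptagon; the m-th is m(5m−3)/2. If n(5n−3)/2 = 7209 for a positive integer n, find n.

54

Set n(5n−3)/2 = 7209, giving 5n² − 3n − 14418 = 0.
So n = (3 + 537) / 10 = 540/10 = 54.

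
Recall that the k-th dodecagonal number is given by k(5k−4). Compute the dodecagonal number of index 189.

177849

The 189th dodecagonal number is n(5n−4) with n = 189.
189·(5·189 − 4) = 189·941 = 177849.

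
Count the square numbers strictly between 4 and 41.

The n-th square number is n².
Smallest index with value > 4: n = 3 (giving 9).
Largest index with value < 41: n = 6 (giving 36).
Indices 3 through 6: 4 terms.

4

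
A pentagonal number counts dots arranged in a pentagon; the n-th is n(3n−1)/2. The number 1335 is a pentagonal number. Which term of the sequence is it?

Set n(3n−1)/2 = 1335, giving 3n² − n − 2670 = 0.
The discriminant is 1 + 24·1335 = 32041, and √32041 = 179.
So n = (1 + 179) / 6 = 180/6 = 30.

30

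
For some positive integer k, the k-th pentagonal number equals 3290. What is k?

Set n(3n−1)/2 = 3290, giving 3n² − n − 6580 = 0.
The discriminant is 1 + 24·3290 = 78961, and √78961 = 281.
So n = (1 + 281) / 6 = 282/6 = 47.
Check: 47·(3·47 − 1)/2 = 3290. ✓

47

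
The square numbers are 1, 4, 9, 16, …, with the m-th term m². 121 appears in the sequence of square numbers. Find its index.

We need n² = 121, so n = √121 = 11.

11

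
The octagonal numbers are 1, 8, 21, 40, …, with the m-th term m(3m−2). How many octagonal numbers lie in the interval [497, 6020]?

The n-th octagonal number is n(3n−2).
Smallest index with value ≥ 497: n = 14 (giving 560).
Largest index with value ≤ 6020: n = 45 (giving 5985).
Indices 14 through 45: 32 terms.

32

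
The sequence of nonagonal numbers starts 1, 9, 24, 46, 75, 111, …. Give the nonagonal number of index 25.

25·(7·25 − 5)/2 = 25·170/2 = 25·85 = 2125.

2125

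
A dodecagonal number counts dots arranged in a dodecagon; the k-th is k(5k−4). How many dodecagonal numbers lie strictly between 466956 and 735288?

77

The n-th dodecagonal number is n(5n−4).
Smallest index with value > 466956: n = 307 (giving 470017).
Largest index with value < 735288: n = 383 (giving 731913).
Indices 307 through 383: 77 terms.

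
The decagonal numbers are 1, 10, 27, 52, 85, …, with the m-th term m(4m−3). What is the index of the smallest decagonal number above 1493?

Solve n(4n−3) > 1493 for integer n.
The largest n with value ≤ 1493 is 19 (since 1387 ≤ 1493 < 1540), so the first above is n = 20, value 1540.

20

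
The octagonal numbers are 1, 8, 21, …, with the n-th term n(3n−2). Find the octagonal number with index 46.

6256

The 46th octagonal number is n(3n−2) with n = 46.
46·(3·46 − 2) = 46·136 = 6256.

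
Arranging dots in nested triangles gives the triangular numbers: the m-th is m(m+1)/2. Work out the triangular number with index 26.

26·27/2 = 702/2 = 351.

351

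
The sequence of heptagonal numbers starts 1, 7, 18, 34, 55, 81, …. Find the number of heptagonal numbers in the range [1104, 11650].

The n-th heptagonal number is n(5n−3)/2.
Smallest index with value ≥ 1104: n = 22 (giving 1177).
Largest index with value ≤ 11650: n = 68 (giving 11458).
Indices 22 through 68: 47 terms.

47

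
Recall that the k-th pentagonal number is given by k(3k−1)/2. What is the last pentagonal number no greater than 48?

Solve n(3n−1)/2 ≤ 48 for integer n.
n = 5 gives 35 ≤ 48, while n = 6 gives 51 > 48; so the answer is 35.

35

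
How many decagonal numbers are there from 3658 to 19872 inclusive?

The n-th decagonal number is n(4n−3).
Smallest index with value ≥ 3658: n = 31 (giving 3751).
Largest index with value ≤ 19872: n = 70 (giving 19390).
Indices 31 through 70: 40 terms.

40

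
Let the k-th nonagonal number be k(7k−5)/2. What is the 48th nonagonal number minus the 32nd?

48·(7·48 − 5)/2 = 7944 and 32·(7·32 − 5)/2 = 3504.
Difference: 7944 − 3504 = 4440.

4440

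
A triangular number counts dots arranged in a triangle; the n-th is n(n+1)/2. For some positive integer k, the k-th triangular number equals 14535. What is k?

Set n(n+1)/2 = 14535, giving n² + n − 29070 = 0.
The discriminant is 1 + 8·14535 = 116281, and √116281 = 341.
So n = (-1 + 341) / 2 = 340/2 = 170.
Check: 170·171/2 = 14535. ✓

170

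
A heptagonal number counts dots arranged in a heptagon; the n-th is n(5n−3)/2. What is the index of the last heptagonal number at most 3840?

39

Solve n(5n−3)/2 ≤ 3840 for integer n.
n = 39 gives 3744 ≤ 3840, while n = 40 gives 3940 > 3840; so the answer is index 39.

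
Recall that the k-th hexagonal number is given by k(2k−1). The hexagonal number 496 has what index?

16

Set n(2n−1) = 496, giving 2n² − n − 496 = 0.
The discriminant is 1 + 8·496 = 3969, and √3969 = 63.
So n = (1 + 63) / 4 = 64/4 = 16.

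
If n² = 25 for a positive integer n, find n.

We need n² = 25, so n = √25 = 5.

5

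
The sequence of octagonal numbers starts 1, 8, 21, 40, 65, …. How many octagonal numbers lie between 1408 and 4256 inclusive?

17

The n-th octagonal number is n(3n−2).
Smallest index with value ≥ 1408: n = 22 (giving 1408).
Largest index with value ≤ 4256: n = 38 (giving 4256).
Indices 22 through 38: 17 terms.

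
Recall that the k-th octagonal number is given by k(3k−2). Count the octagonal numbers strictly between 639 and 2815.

16

The n-th octagonal number is n(3n−2).
Smallest index with value > 639: n = 15 (giving 645).
Largest index with value < 2815: n = 30 (giving 2640).
Indices 15 through 30: 16 terms.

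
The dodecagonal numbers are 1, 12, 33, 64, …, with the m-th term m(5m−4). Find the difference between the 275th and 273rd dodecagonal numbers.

275·(5·275 − 4) = 377025 and 273·(5·273 − 4) = 371553.
Difference: 377025 − 371553 = 5472.

5472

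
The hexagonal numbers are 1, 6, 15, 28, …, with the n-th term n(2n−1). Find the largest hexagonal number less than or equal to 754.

Solve n(2n−1) ≤ 754 for integer n.
n = 19 gives 703 ≤ 754, while n = 20 gives 780 > 754; so the answer is 703.

703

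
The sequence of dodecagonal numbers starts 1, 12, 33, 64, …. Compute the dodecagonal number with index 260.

336960

260·(5·260 − 4) = 260·1296 = 336960.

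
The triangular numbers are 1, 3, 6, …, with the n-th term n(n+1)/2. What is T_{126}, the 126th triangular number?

The 126th triangular number is n(n+1)/2 with n = 126.
126·127/2 = 16002/2 = 8001.

8001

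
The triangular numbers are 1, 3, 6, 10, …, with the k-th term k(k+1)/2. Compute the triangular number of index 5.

15

The 5th triangular number is n(n+1)/2 with n = 5.
5·6/2 = 30/2 = 15.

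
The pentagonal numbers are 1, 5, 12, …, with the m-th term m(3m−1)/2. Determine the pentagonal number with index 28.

28·(3·28 − 1)/2 = 28·83/2 = 1162.

1162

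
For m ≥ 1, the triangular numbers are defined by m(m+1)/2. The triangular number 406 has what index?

Set n(n+1)/2 = 406, giving n² + n − 812 = 0.
The discriminant is 1 + 8·406 = 3249, and √3249 = 57.
So n = (-1 + 57) / 2 = 56/2 = 28.
Check: 28·29/2 = 406. ✓

28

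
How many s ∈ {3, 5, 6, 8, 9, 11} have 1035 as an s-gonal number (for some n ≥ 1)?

s = 3: P(3, 45) = 1035. ✓
s = 5: P(5, 26) = 1001 and P(5, 27) = 1080; 1035 is not s-gonal.
s = 6: P(6, 23) = 1035. ✓
s = 8: P(8, 18) = 936 and P(8, 19) = 1045; 1035 is not s-gonal.
s = 9: P(9, 17) = 969 and P(9, 18) = 1089; 1035 is not s-gonal.
s = 11: P(11, 15) = 960 and P(11, 16) = 1096; 1035 is not s-gonal.
Hits: s ∈ {3, 6} → 2.

2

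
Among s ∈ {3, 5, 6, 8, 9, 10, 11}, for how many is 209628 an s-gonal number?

s = 3: P(3, 647) = 209628. ✓
s = 5: P(5, 374) = 209627 and P(5, 375) = 210750; 209628 is not s-gonal.
s = 6: P(6, 324) = 209628. ✓
s = 8: P(8, 264) = 208560 and P(8, 265) = 210145; 209628 is not s-gonal.
s = 9: P(9, 245) = 209475 and P(9, 246) = 211191; 209628 is not s-gonal.
s = 10: P(10, 229) = 209077 and P(10, 230) = 210910; 209628 is not s-gonal.
s = 11: P(11, 216) = 209196 and P(11, 217) = 211141; 209628 is not s-gonal.
Hits: s ∈ {3, 6} → 2.

2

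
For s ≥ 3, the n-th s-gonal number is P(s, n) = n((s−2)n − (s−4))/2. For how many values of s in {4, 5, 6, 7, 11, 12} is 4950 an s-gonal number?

s = 4: P(4, 70) = 4900 and P(4, 71) = 5041; 4950 is not s-gonal.
s = 5: P(5, 57) = 4845 and P(5, 58) = 5017; 4950 is not s-gonal.
s = 6: P(6, 50) = 4950. ✓
s = 7: P(7, 44) = 4774 and P(7, 45) = 4995; 4950 is not s-gonal.
s = 11: P(11, 33) = 4785 and P(11, 34) = 5083; 4950 is not s-gonal.
s = 12: P(12, 31) = 4681 and P(12, 32) = 4992; 4950 is not s-gonal.
Hits: s ∈ {6} → 1.

1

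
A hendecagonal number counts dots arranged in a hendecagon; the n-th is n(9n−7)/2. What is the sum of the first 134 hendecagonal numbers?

Σ i(9i−7)/2 = (9Σi² − 7Σi) / 2 over i = 1..134.
Σi = 9045 and Σi² = 811035.
(9·811035 − 7·9045) / 2 = 7236000/2 = 3618000.

3618000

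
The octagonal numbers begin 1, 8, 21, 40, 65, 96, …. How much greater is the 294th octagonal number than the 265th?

294·(3·294 − 2) = 258720 and 265·(3·265 − 2) = 210145.
Difference: 258720 − 210145 = 48575.

48575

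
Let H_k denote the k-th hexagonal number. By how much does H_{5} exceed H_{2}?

39

5·(2·5 − 1) = 45 and 2·(2·2 − 1) = 6.
Difference: 45 − 6 = 39.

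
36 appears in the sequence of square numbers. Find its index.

We need n² = 36, so n = √36 = 6.

6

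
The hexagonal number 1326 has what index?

Set n(2n−1) = 1326, giving 2n² − n − 1326 = 0.
So n = (1 + 103) / 4 = 104/4 = 26.

26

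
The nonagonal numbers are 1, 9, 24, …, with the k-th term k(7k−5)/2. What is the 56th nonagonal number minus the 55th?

386

Consecutive nonagonal numbers differ by 7n − 6: here 7·56 − 6 = 386.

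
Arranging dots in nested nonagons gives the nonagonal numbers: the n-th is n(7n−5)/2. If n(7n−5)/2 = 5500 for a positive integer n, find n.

Set n(7n−5)/2 = 5500, giving 7n² − 5n − 11000 = 0.
So n = (5 + 555) / 14 = 560/14 = 40.

40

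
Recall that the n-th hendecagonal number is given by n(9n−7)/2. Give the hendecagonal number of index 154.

106183

The 154th hendecagonal number is n(9n−7)/2 with n = 154.
154·(9·154 − 7)/2 = 154·1379/2 = 106183.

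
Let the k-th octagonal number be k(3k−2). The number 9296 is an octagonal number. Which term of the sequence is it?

Set n(3n−2) = 9296, giving 3n² − 2n − 9296 = 0.
The discriminant is 4 + 12·9296 = 111556, and √111556 = 334.
So n = (2 + 334) / 6 = 336/6 = 56.
Check: 56·(3·56 − 2) = 9296. ✓

56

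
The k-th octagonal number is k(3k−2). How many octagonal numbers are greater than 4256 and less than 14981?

32

The n-th octagonal number is n(3n−2).
Smallest index with value > 4256: n = 39 (giving 4485).
Largest index with value < 14981: n = 70 (giving 14560).
Indices 39 through 70: 32 terms.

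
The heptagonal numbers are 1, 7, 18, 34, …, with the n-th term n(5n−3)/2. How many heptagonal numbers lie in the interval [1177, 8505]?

The n-th heptagonal number is n(5n−3)/2.
Smallest index with value ≥ 1177: n = 22 (giving 1177).
Largest index with value ≤ 8505: n = 58 (giving 8323).
Indices 22 through 58: 37 terms.

37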